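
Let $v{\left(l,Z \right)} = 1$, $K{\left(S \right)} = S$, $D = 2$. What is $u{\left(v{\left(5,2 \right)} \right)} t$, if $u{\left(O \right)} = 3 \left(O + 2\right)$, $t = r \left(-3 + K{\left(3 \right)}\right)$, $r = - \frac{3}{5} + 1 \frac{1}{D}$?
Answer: $0$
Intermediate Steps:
$r = - \frac{1}{10}$ ($r = - \frac{3}{5} + 1 \cdot \frac{1}{2} = \left(-3\right) \frac{1}{5} + 1 \cdot \frac{1}{2} = - \frac{3}{5} + \frac{1}{2} = - \frac{1}{10} \approx -0.1$)
$t = 0$ ($t = - \frac{-3 + 3}{10} = \left(- \frac{1}{10}\right) 0 = 0$)
$u{\left(O \right)} = 6 + 3 O$ ($u{\left(O \right)} = 3 \left(2 + O\right) = 6 + 3 O$)
$u{\left(v{\left(5,2 \right)} \right)} t = \left(6 + 3 \cdot 1\right) 0 = \left(6 + 3\right) 0 = 9 \cdot 0 = 0$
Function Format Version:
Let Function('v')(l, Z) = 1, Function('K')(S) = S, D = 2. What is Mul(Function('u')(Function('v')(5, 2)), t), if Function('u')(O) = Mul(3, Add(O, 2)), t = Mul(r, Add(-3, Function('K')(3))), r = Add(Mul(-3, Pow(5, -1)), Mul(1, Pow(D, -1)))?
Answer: 0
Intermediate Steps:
r = Rational(-1, 10) (r = Add(Mul(-3, Pow(5, -1)), Mul(1, Pow(2, -1))) = Add(Mul(-3, Rational(1, 5)), Mul(1, Rational(1, 2))) = Add(Rational(-3, 5), Rational(1, 2)) = Rational(-1, 10) ≈ -0.10000)
t = 0 (t = Mul(Rational(-1, 10), Add(-3, 3)) = Mul(Rational(-1, 10), 0) = 0)
Function('u')(O) = Add(6, Mul(3, O)) (Function('u')(O) = Mul(3, Add(2, O)) = Add(6, Mul(3, O)))
Mul(Function('u')(Function('v')(5, 2)), t) = Mul(Add(6, Mul(3, 1)), 0) = Mul(Add(6, 3), 0) = Mul(9, 0) = 0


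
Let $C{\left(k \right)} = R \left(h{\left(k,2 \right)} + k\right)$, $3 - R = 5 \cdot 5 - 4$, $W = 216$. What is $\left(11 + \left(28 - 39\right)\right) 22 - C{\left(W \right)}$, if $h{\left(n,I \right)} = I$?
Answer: $3924$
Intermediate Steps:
$R = -18$ ($R = 3 - \left(5 \cdot 5 - 4\right) = 3 - \left(25 - 4\right) = 3 - 21 = -18$)
$C{\left(k \right)} = -36 - 18 k$ ($C{\left(k \right)} = - 18 \left(2 + k\right) = -36 - 18 k$)
$\left(11 + \left(28 - 39\right)\right) 22 - C{\left(W \right)} = \left(11 + \left(28 - 39\right)\right) 22 - \left(-36 - 3888\right) = \left(11 - 11\right) 22 - \left(-36 - 3888\right) = 0 \cdot 22 - -3924 = 0 + 3924 = 3924$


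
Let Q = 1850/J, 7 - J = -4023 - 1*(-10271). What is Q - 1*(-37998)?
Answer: 237143668/6241 ≈ 37998.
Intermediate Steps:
J = -6241 (J = 7 - (-4023 - 1*(-10271)) = 7 - (-4023 + 10271) = 7 - 1*6248 = 7 - 6248 = -6241)
Q = -1850/6241 (Q = 1850/(-6241) = 1850*(-1/6241) = -1850/6241 ≈ -0.29643)
Q - 1*(-37998) = -1850/6241 - 1*(-37998) = -1850/6241 + 37998 = 237143668/6241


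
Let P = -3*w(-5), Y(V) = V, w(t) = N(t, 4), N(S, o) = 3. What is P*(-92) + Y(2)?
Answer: 830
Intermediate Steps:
w(t) = 3
P = -9 (P = -3*3 = -9)
P*(-92) + Y(2) = -9*(-92) + 2 = 828 + 2 = 830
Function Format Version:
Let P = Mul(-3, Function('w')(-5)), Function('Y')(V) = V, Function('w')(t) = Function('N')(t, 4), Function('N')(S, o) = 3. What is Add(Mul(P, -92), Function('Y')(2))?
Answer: 830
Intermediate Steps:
Function('w')(t) = 3
P = -9 (P = Mul(-3, 3) = -9)
Add(Mul(P, -92), Function('Y')(2)) = Add(Mul(-9, -92), 2) = Add(828, 2) = 830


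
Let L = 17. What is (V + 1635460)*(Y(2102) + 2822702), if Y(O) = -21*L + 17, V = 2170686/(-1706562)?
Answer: 1312874235661567318/284427 ≈ 4.6159e+12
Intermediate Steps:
V = -361781/284427 (V = 2170686*(-1/1706562) = -361781/284427 ≈ -1.2720)
Y(O) = -340 (Y(O) = -21*17 + 17 = -357 + 17 = -340)
(V + 1635460)*(Y(2102) + 2822702) = (-361781/284427 + 1635460)*(-340 + 2822702) = (465168619639/284427)*2822362 = 1312874235661567318/284427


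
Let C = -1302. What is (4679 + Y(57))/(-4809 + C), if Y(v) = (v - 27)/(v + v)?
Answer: -88906/116109 ≈ -0.76571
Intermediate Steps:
Y(v) = (-27 + v)/(2*v) (Y(v) = (-27 + v)/((2*v)) = (-27 + v)*(1/(2*v)) = (-27 + v)/(2*v))
(4679 + Y(57))/(-4809 + C) = (4679 + (½)*(-27 + 57)/57)/(-4809 - 1302) = (4679 + (½)*(1/57)*30)/(-6111) = (4679 + 5/19)*(-1/6111) = (88906/19)*(-1/6111) = -88906/116109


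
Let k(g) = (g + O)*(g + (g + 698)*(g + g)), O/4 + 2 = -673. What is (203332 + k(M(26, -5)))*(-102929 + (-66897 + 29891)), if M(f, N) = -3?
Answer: -1606866748185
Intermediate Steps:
O = -2700 (O = -8 + 4*(-673) = -8 - 2692 = -2700)
k(g) = (-2700 + g)*(g + 2*g*(698 + g)) (k(g) = (g - 2700)*(g + (g + 698)*(g + g)) = (-2700 + g)*(g + (698 + g)*(2*g)) = (-2700 + g)*(g + 2*g*(698 + g)))
(203332 + k(M(26, -5)))*(-102929 + (-66897 + 29891)) = (203332 - 3*(-3771900 - 4003*(-3) + 2*(-3)**2))*(-102929 + (-66897 + 29891)) = (203332 - 3*(-3771900 + 12009 + 2*9))*(-102929 - 37006) = (203332 - 3*(-3771900 + 12009 + 18))*(-139935) = (203332 - 3*(-3759873))*(-139935) = (203332 + 11279619)*(-139935) = 11482951*(-139935) = -1606866748185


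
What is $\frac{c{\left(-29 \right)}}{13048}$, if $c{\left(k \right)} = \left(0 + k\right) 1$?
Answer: $- \frac{29}{13048} \approx -0.0022226$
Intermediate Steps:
$c{\left(k \right)} = k$ ($c{\left(k \right)} = k 1 = k$)
$\frac{c{\left(-29 \right)}}{13048} = - \frac{29}{13048}$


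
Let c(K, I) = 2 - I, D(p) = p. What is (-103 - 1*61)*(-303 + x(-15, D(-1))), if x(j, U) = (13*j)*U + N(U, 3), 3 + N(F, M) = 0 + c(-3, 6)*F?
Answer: 17548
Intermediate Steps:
N(F, M) = -3 - 4*F (N(F, M) = -3 + (0 + (2 - 1*6)*F) = -3 + (0 + (2 - 6)*F) = -3 + (0 - 4*F) = -3 - 4*F)
x(j, U) = -3 - 4*U + 13*U*j (x(j, U) = (13*j)*U + (-3 - 4*U) = 13*U*j + (-3 - 4*U) = -3 - 4*U + 13*U*j)
(-103 - 1*61)*(-303 + x(-15, D(-1))) = (-103 - 1*61)*(-303 + (-3 - 4*(-1) + 13*(-1)*(-15))) = (-103 - 61)*(-303 + (-3 + 4 + 195)) = -164*(-303 + 196) = -164*(-107) = 17548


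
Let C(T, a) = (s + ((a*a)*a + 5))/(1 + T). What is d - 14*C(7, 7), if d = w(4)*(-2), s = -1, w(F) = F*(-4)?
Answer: -2301/4 ≈ -575.25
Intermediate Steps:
w(F) = -4*F
d = 32 (d = -4*4*(-2) = -16*(-2) = 32)
C(T, a) = (4 + a³)/(1 + T) (C(T, a) = (-1 + ((a*a)*a + 5))/(1 + T) = (-1 + (a²*a + 5))/(1 + T) = (-1 + (a³ + 5))/(1 + T) = (-1 + (5 + a³))/(1 + T) = (4 + a³)/(1 + T))
d - 14*C(7, 7) = 32 - 14*(4 + 7³)/(1 + 7) = 32 - 14*(4 + 343)/8 = 32 - 7*347/4 = 32 - 14*347/8 = 32 - 2429/4 = -2301/4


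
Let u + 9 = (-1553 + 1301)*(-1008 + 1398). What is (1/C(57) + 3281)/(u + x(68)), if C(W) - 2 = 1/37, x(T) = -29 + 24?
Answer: -123056/3686025 ≈ -0.033384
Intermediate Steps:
u = -98289 (u = -9 + (-1553 + 1301)*(-1008 + 1398) = -9 - 252*390 = -9 - 98280 = -98289)
x(T) = -5
C(W) = 75/37 (C(W) = 2 + 1/37 = 75/37)
(1/C(57) + 3281)/(u + x(68)) = (1/(75/37) + 3281)/(-98289 - 5) = (37/75 + 3281)/(-98294) = (246112/75)*(-1/98294) = -123056/3686025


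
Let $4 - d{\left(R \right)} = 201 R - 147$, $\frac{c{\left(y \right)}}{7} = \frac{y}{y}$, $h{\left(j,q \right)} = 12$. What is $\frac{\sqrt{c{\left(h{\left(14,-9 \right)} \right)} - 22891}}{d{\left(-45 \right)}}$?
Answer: $\frac{i \sqrt{5721}}{4598} \approx 0.01645 i$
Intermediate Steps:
$c{\left(y \right)} = 7$ ($c{\left(y \right)} = 7 \frac{y}{y} = 7 \cdot 1 = 7$)
$d{\left(R \right)} = 151 - 201 R$ ($d{\left(R \right)} = 4 - \left(201 R - 147\right) = 4 - \left(-147 + 201 R\right) = 151 - 201 R$)
$\frac{\sqrt{c{\left(h{\left(14,-9 \right)} \right)} - 22891}}{d{\left(-45 \right)}} = \frac{\sqrt{7 - 22891}}{151 - -9045} = \frac{\sqrt{-22884}}{151 + 9045} = \frac{2 i \sqrt{5721}}{9196} = 2 i \sqrt{5721} \cdot \frac{1}{9196} = \frac{i \sqrt{5721}}{4598}$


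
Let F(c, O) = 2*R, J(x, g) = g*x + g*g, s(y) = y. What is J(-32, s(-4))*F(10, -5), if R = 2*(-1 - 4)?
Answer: -2880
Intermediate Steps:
R = -10 (R = 2*(-5) = -10)
J(x, g) = g**2 + g*x (J(x, g) = g*x + g**2 = g**2 + g*x)
F(c, O) = -20 (F(c, O) = 2*(-10) = -20)
J(-32, s(-4))*F(10, -5) = -4*(-4 - 32)*(-20) = -4*(-36)*(-20) = 144*(-20) = -2880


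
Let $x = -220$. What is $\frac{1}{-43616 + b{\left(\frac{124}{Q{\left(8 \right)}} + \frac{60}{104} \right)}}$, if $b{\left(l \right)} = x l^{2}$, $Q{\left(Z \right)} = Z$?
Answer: $- \frac{169}{16980924} \approx -9.9523 \cdot 10^{-6}$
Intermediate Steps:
$b{\left(l \right)} = - 220 l^{2}$
$\frac{1}{-43616 + b{\left(\frac{124}{Q{\left(8 \right)}} + \frac{60}{104} \right)}} = \frac{1}{-43616 - 220 \left(\frac{124}{8} + \frac{60}{104}\right)^{2}} = \frac{1}{-43616 - 220 \left(124 \cdot \frac{1}{8} + 60 \cdot \frac{1}{104}\right)^{2}} = \frac{1}{-43616 - 220 \left(\frac{31}{2} + \frac{15}{26}\right)^{2}} = \frac{1}{-43616 - 220 \left(\frac{209}{13}\right)^{2}} = \frac{1}{-43616 - \frac{9609820}{169}} = \frac{1}{- \frac{16980924}{169}} = - \frac{169}{16980924}$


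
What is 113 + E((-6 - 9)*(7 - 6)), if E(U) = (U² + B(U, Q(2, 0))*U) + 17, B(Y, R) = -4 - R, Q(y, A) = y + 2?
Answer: 475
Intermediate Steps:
Q(y, A) = 2 + y
E(U) = 17 + U² - 8*U (E(U) = (U² + (-4 - (2 + 2))*U) + 17 = (U² + (-4 - 1*4)*U) + 17 = (U² + (-4 - 4)*U) + 17 = (U² - 8*U) + 17 = 17 + U² - 8*U)
113 + E((-6 - 9)*(7 - 6)) = 113 + (17 + ((-6 - 9)*(7 - 6))² - 8*(-6 - 9)*(7 - 6)) = 113 + (17 + (-15*1)² - (-120)) = 113 + (17 + (-15)² - 8*(-15)) = 113 + (17 + 225 + 120) = 113 + 362 = 475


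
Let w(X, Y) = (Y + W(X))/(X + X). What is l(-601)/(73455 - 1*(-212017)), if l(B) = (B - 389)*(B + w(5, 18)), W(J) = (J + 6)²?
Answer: 52839/25952 ≈ 2.0360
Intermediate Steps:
W(J) = (6 + J)²
w(X, Y) = (Y + (6 + X)²)/(2*X) (w(X, Y) = (Y + (6 + X)²)/(X + X) = (Y + (6 + X)²)/((2*X)) = (Y + (6 + X)²)*(1/(2*X)) = (Y + (6 + X)²)/(2*X))
l(B) = (-389 + B)*(139/10 + B) (l(B) = (B - 389)*(B + (½)*(18 + (6 + 5)²)/5) = (-389 + B)*(B + (½)*(⅕)*(18 + 11²)) = (-389 + B)*(B + (½)*(⅕)*(18 + 121)) = (-389 + B)*(B + (½)*(⅕)*139) = (-389 + B)*(B + 139/10) = (-389 + B)*(139/10 + B))
l(-601)/(73455 - 1*(-212017)) = (-54071/10 + (-601)² - 3751/10*(-601))/(73455 - 1*(-212017)) = (-54071/10 + 361201 + 2254351/10)/(73455 + 212017) = 581229/285472 = 581229*(1/285472) = 52839/25952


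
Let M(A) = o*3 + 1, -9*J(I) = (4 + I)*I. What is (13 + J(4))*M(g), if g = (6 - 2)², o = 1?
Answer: 340/9 ≈ 37.778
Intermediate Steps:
J(I) = -I*(4 + I)/9 (J(I) = -(4 + I)*I/9 = -I*(4 + I)/9)
g = 16 (g = 4² = 16)
M(A) = 4 (M(A) = 1*3 + 1 = 3 + 1 = 4)
(13 + J(4))*M(g) = (13 - ⅑*4*(4 + 4))*4 = (13 - ⅑*4*8)*4 = (13 - 32/9)*4 = (85/9)*4 = 340/9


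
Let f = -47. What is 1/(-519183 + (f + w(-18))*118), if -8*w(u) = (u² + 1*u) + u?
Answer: -1/528977 ≈ -1.8904e-6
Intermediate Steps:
w(u) = -u/4 - u²/8 (w(u) = -((u² + 1*u) + u)/8 = -((u² + u) + u)/8 = -((u + u²) + u)/8 = -(u² + 2*u)/8 = -u/4 - u²/8)
1/(-519183 + (f + w(-18))*118) = 1/(-519183 + (-47 - ⅛*(-18)*(2 - 18))*118) = 1/(-519183 + (-47 - ⅛*(-18)*(-16))*118) = 1/(-519183 + (-47 - 36)*118) = 1/(-519183 - 83*118) = 1/(-519183 - 9794) = 1/(-528977) = -1/528977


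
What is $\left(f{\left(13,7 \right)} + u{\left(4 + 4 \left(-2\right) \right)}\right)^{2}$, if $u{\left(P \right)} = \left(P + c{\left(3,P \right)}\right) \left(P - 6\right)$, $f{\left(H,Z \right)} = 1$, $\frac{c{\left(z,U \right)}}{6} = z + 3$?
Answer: $101761$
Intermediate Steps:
$c{\left(z,U \right)} = 18 + 6 z$ ($c{\left(z,U \right)} = 6 \left(z + 3\right) = 6 \left(3 + z\right) = 18 + 6 z$)
$u{\left(P \right)} = \left(-6 + P\right) \left(36 + P\right)$ ($u{\left(P \right)} = \left(P + \left(18 + 6 \cdot 3\right)\right) \left(P - 6\right) = \left(P + \left(18 + 18\right)\right) \left(-6 + P\right) = \left(P + 36\right) \left(-6 + P\right) = \left(36 + P\right) \left(-6 + P\right) = \left(-6 + P\right) \left(36 + P\right)$)
$\left(f{\left(13,7 \right)} + u{\left(4 + 4 \left(-2\right) \right)}\right)^{2} = \left(1 + \left(-216 + \left(4 + 4 \left(-2\right)\right)^{2} + 30 \left(4 + 4 \left(-2\right)\right)\right)\right)^{2} = \left(1 + \left(-216 + \left(4 - 8\right)^{2} + 30 \left(4 - 8\right)\right)\right)^{2} = \left(1 + \left(-216 + \left(-4\right)^{2} + 30 \left(-4\right)\right)\right)^{2} = \left(1 - 320\right)^{2} = \left(-319\right)^{2} = 101761$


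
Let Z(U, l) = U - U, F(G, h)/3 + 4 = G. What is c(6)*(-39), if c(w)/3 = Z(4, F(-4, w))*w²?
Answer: 0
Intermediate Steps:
F(G, h) = -12 + 3*G
Z(U, l) = 0
c(w) = 0 (c(w) = 3*(0*w²) = 3*0 = 0)
c(6)*(-39) = 0*(-39) = 0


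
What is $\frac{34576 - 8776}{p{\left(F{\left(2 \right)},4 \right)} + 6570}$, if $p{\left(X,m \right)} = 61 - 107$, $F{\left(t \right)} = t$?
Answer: $\frac{6450}{1631} \approx 3.9546$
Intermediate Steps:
$p{\left(X,m \right)} = -46$
$\frac{34576 - 8776}{p{\left(F{\left(2 \right)},4 \right)} + 6570} = \frac{34576 - 8776}{-46 + 6570} = \frac{25800}{6524} = 25800 \cdot \frac{1}{6524} = \frac{6450}{1631}$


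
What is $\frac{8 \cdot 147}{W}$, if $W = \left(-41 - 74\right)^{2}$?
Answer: $\frac{1176}{13225} \approx 0.088923$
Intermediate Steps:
$W = 13225$ ($W = \left(-115\right)^{2} = 13225$)
$\frac{8 \cdot 147}{W} = \frac{8 \cdot 147}{13225} = 1176 \cdot \frac{1}{13225} = \frac{1176}{13225}$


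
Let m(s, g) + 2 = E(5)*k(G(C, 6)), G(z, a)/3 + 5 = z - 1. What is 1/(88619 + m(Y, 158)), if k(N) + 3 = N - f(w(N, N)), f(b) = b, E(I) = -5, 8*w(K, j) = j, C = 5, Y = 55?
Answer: 8/709161 ≈ 1.1281e-5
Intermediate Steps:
w(K, j) = j/8
G(z, a) = -18 + 3*z (G(z, a) = -15 + 3*(z - 1) = -15 + 3*(-1 + z) = -15 + (-3 + 3*z) = -18 + 3*z)
k(N) = -3 + 7*N/8 (k(N) = -3 + (N - N/8) = -3 + 7*N/8)
m(s, g) = 209/8 (m(s, g) = -2 - 5*(-3 + 7*(-18 + 3*5)/8) = -2 - 5*(-3 + 7*(-18 + 15)/8) = -2 - 5*(-3 + (7/8)*(-3)) = -2 - 5*(-3 - 21/8) = -2 - 5*(-45/8) = -2 + 225/8 = 209/8)
1/(88619 + m(Y, 158)) = 1/(88619 + 209/8) = 1/(709161/8) = 8/709161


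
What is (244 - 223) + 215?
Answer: 236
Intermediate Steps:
(244 - 223) + 215 = 21 + 215 = 236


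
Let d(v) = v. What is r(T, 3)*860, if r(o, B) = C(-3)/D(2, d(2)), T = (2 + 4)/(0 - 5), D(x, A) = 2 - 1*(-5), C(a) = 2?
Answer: 1720/7 ≈ 245.71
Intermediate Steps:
D(x, A) = 7 (D(x, A) = 2 + 5 = 7)
T = -6/5 (T = 6/(-5) = 6*(-⅕) = -6/5 ≈ -1.2000)
r(o, B) = 2/7
r(T, 3)*860 = (2/7)*860 = 1720/7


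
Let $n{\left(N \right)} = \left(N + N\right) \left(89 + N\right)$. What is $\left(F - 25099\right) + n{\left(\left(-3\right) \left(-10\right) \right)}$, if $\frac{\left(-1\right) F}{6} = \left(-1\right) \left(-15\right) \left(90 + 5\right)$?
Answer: $-26509$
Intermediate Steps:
$n{\left(N \right)} = 2 N \left(89 + N\right)$
$F = -8550$ ($F = - 6 \left(-1\right) \left(-15\right) \left(90 + 5\right) = - 6 \cdot 15 \cdot 95 = \left(-6\right) 1425 = -8550$)
$\left(F - 25099\right) + n{\left(\left(-3\right) \left(-10\right) \right)} = \left(-8550 - 25099\right) + 2 \left(\left(-3\right) \left(-10\right)\right) \left(89 - -30\right) = -33649 + 2 \cdot 30 \left(89 + 30\right) = -33649 + 2 \cdot 30 \cdot 119 = -33649 + 7140 = -26509$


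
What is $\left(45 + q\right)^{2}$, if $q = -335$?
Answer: $84100$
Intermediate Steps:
$\left(45 + q\right)^{2} = \left(45 - 335\right)^{2} = \left(-290\right)^{2} = 84100$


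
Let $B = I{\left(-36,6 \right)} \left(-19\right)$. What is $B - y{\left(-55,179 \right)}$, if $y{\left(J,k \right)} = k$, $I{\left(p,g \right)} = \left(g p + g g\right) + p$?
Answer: $3925$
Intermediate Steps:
$I{\left(p,g \right)} = p + g^{2} + g p$ ($I{\left(p,g \right)} = \left(g p + g^{2}\right) + p = \left(g^{2} + g p\right) + p = p + g^{2} + g p$)
$B = 4104$ ($B = \left(-36 + 6^{2} + 6 \left(-36\right)\right) \left(-19\right) = \left(-36 + 36 - 216\right) \left(-19\right) = \left(-216\right) \left(-19\right) = 4104$)
$B - y{\left(-55,179 \right)} = 4104 - 179 = 3925$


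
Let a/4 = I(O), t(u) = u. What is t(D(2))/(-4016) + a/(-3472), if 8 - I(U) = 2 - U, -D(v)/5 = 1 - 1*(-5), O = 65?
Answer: -32387/435736 ≈ -0.074327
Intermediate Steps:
D(v) = -30 (D(v) = -5*(1 - 1*(-5)) = -5*(1 + 5) = -5*6 = -30)
I(U) = 6 + U (I(U) = 8 - (2 - U) = 8 + (-2 + U) = 6 + U)
a = 284 (a = 4*(6 + 65) = 4*71 = 284)
t(D(2))/(-4016) + a/(-3472) = -30/(-4016) + 284/(-3472) = -30*(-1/4016) + 284*(-1/3472) = 15/2008 - 71/868 = -32387/435736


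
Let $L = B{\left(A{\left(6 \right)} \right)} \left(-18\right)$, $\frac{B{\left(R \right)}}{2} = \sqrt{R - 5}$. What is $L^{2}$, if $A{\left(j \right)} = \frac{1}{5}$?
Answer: $- \frac{31104}{5} \approx -6220.8$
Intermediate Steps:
$A{\left(j \right)} = \frac{1}{5}$
$B{\left(R \right)} = 2 \sqrt{-5 + R}$ ($B{\left(R \right)} = 2 \sqrt{R - 5} = 2 \sqrt{-5 + R}$)
$L = - \frac{72 i \sqrt{30}}{5}$ ($L = 2 \sqrt{-5 + \frac{1}{5}} \left(-18\right) = 2 \sqrt{- \frac{24}{5}} \left(-18\right) = 2 \frac{2 i \sqrt{30}}{5} \left(-18\right) = \frac{4 i \sqrt{30}}{5} \left(-18\right) = - \frac{72 i \sqrt{30}}{5} \approx - 78.872 i$)
$L^{2} = \left(- \frac{72 i \sqrt{30}}{5}\right)^{2} = - \frac{31104}{5}$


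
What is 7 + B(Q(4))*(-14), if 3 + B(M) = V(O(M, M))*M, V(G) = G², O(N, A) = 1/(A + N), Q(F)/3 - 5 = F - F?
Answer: 1463/30 ≈ 48.767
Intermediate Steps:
Q(F) = 15 (Q(F) = 15 + 3*(F - F) = 15 + 3*0 = 15 + 0 = 15)
B(M) = -3 + 1/(4*M) (B(M) = -3 + (1/(M + M))²*M = -3 + (1/(2*M))²*M = -3 + (1/(4*M²))*M = -3 + 1/(4*M))
7 + B(Q(4))*(-14) = 7 + (-3 + (¼)/15)*(-14) = 7 + (-3 + (¼)*(1/15))*(-14) = 7 + (-3 + 1/60)*(-14) = 7 - 179/60*(-14) = 7 + 1253/30 = 1463/30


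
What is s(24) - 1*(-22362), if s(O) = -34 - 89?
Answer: 22239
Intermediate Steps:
s(O) = -123
s(24) - 1*(-22362) = -123 - 1*(-22362) = -123 + 22362 = 22239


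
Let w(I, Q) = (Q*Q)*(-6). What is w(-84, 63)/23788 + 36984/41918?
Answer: -29614965/249286346 ≈ -0.11880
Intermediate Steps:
w(I, Q) = -6*Q² (w(I, Q) = Q²*(-6) = -6*Q²)
w(-84, 63)/23788 + 36984/41918 = -6*63²/23788 + 36984/41918 = -6*3969*(1/23788) + 36984*(1/41918) = -23814*1/23788 + 18492/20959 = -11907/11894 + 18492/20959 = -29614965/249286346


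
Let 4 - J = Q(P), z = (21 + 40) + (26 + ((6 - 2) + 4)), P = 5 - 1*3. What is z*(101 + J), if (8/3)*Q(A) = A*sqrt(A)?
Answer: 9975 - 285*sqrt(2)/4 ≈ 9874.2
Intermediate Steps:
P = 2 (P = 5 - 3 = 2)
Q(A) = 3*A**(3/2)/8 (Q(A) = 3*(A*sqrt(A))/8 = 3*A**(3/2)/8)
z = 95 (z = 61 + (26 + (4 + 4)) = 61 + (26 + 8) = 61 + 34 = 95)
J = 4 - 3*sqrt(2)/4 (J = 4 - 3*2**(3/2)/8 = 4 - 3*2*sqrt(2)/8 = 4 - 3*sqrt(2)/4 ≈ 2.9393)
z*(101 + J) = 95*(101 + (4 - 3*sqrt(2)/4)) = 95*(105 - 3*sqrt(2)/4) = 9975 - 285*sqrt(2)/4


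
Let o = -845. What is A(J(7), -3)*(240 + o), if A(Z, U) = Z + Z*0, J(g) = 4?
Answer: -2420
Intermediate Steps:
A(Z, U) = Z (A(Z, U) = Z + 0 = Z)
A(J(7), -3)*(240 + o) = 4*(240 - 845) = 4*(-605) = -2420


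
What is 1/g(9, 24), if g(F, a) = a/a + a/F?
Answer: 3/11 ≈ 0.27273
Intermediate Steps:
g(F, a) = 1 + a/F
1/g(9, 24) = 1/((9 + 24)/9) = 1/((⅑)*33) = 1/(11/3) = 3/11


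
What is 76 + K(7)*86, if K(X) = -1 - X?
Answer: -612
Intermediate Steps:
76 + K(7)*86 = 76 + (-1 - 1*7)*86 = 76 + (-1 - 7)*86 = 76 - 8*86 = 76 - 688 = -612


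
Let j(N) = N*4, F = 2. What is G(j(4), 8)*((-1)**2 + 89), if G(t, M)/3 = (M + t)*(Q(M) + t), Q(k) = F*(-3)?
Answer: 64800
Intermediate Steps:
j(N) = 4*N
Q(k) = -6 (Q(k) = 2*(-3) = -6)
G(t, M) = 3*(-6 + t)*(M + t) (G(t, M) = 3*((M + t)*(-6 + t)) = 3*((-6 + t)*(M + t)) = 3*(-6 + t)*(M + t))
G(j(4), 8)*((-1)**2 + 89) = (-18*8 - 72*4 + 3*(4*4)**2 + 3*8*(4*4))*((-1)**2 + 89) = (-144 - 18*16 + 3*16**2 + 3*8*16)*(1 + 89) = (-144 - 288 + 3*256 + 384)*90 = (-144 - 288 + 768 + 384)*90 = 720*90 = 64800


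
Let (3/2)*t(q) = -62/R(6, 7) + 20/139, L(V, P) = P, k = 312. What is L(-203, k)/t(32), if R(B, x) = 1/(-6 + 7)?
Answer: -10842/1433 ≈ -7.5659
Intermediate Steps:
R(B, x) = 1 (R(B, x) = 1/1 = 1)
t(q) = -5732/139 (t(q) = 2*(-62/1 + 20/139)/3 = 2*(-62*1 + 20*(1/139))/3 = 2*(-62 + 20/139)/3 = (⅔)*(-8598/139) = -5732/139)
L(-203, k)/t(32) = 312/(-5732/139) = 312*(-139/5732) = -10842/1433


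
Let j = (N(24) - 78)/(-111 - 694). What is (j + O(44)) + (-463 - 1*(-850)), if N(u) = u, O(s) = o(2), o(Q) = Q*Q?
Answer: 314809/805 ≈ 391.07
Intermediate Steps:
o(Q) = Q**2
O(s) = 4 (O(s) = 2**2 = 4)
j = 54/805 (j = (24 - 78)/(-111 - 694) = -54/(-805) = -54*(-1/805) = 54/805 ≈ 0.067081)
(j + O(44)) + (-463 - 1*(-850)) = (54/805 + 4) + (-463 - 1*(-850)) = 3274/805 + (-463 + 850) = 3274/805 + 387 = 314809/805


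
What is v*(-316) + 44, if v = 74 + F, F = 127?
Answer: -63472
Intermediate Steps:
v = 201 (v = 74 + 127 = 201)
v*(-316) + 44 = 201*(-316) + 44 = -63516 + 44 = -63472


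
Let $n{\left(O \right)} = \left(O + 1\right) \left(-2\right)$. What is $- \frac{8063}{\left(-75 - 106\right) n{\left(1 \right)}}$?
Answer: $- \frac{8063}{724} \approx -11.137$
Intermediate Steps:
$n{\left(O \right)} = -2 - 2 O$ ($n{\left(O \right)} = \left(1 + O\right) \left(-2\right) = -2 - 2 O$)
$- \frac{8063}{\left(-75 - 106\right) n{\left(1 \right)}} = - \frac{8063}{\left(-75 - 106\right) \left(-2 - 2\right)} = - \frac{8063}{\left(-181\right) \left(-2 - 2\right)} = - \frac{8063}{\left(-181\right) \left(-4\right)} = - \frac{8063}{724}$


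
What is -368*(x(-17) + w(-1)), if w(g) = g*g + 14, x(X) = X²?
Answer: -111872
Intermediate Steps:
w(g) = 14 + g² (w(g) = g² + 14 = 14 + g²)
-368*(x(-17) + w(-1)) = -368*((-17)² + (14 + (-1)²)) = -368*(289 + (14 + 1)) = -368*(289 + 15) = -368*304 = -111872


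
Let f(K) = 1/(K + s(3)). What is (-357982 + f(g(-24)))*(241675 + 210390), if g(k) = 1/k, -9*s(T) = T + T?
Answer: -2751140107670/17 ≈ -1.6183e+11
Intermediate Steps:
s(T) = -2*T/9 (s(T) = -(T + T)/9 = -2*T/9)
f(K) = 1/(-⅔ + K) (f(K) = 1/(K - 2/9*3) = 1/(K - ⅔) = 1/(-⅔ + K))
(-357982 + f(g(-24)))*(241675 + 210390) = (-357982 + 3/(-2 + 3/(-24)))*(241675 + 210390) = (-357982 + 3/(-2 + 3*(-1/24)))*452065 = (-357982 + 3/(-2 - ⅛))*452065 = (-357982 + 3/(-17/8))*452065 = (-357982 + 3*(-8/17))*452065 = (-357982 - 24/17)*452065 = -6085718/17*452065 = -2751140107670/17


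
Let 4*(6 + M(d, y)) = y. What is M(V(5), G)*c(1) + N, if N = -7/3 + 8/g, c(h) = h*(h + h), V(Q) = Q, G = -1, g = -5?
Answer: -493/30 ≈ -16.433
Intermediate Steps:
c(h) = 2*h**2 (c(h) = h*(2*h) = 2*h**2)
M(d, y) = -6 + y/4
N = -59/15 (N = -7/3 + 8/(-5) = -7*1/3 + 8*(-1/5) = -7/3 - 8/5 = -59/15 ≈ -3.9333)
M(V(5), G)*c(1) + N = (-6 + (1/4)*(-1))*(2*1**2) - 59/15 = (-6 - 1/4)*(2*1) - 59/15 = -25/4*2 - 59/15 = -25/2 - 59/15 = -493/30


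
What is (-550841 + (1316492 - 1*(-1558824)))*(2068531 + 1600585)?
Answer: 8528768414100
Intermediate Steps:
(-550841 + (1316492 - 1*(-1558824)))*(2068531 + 1600585) = (-550841 + (1316492 + 1558824))*3669116 = (-550841 + 2875316)*3669116 = 2324475*3669116 = 8528768414100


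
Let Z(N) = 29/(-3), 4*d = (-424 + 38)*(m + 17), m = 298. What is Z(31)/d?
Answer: 58/182385 ≈ 0.00031801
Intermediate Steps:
d = -60795/2 (d = ((-424 + 38)*(298 + 17))/4 = (-386*315)/4 = (¼)*(-121590) = -60795/2 ≈ -30398.)
Z(N) = -29/3 (Z(N) = 29*(-⅓) = -29/3)
Z(31)/d = -29/(3*(-60795/2)) = -29/3*(-2/60795) = 58/182385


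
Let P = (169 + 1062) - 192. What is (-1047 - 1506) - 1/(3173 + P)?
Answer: -10753237/4212 ≈ -2553.0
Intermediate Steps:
P = 1039 (P = 1231 - 192 = 1039)
(-1047 - 1506) - 1/(3173 + P) = (-1047 - 1506) - 1/(3173 + 1039) = -2553 - 1/4212 = -10753237/4212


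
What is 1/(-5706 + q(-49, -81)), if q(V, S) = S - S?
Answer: -1/5706 ≈ -0.00017525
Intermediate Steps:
q(V, S) = 0
1/(-5706 + q(-49, -81)) = 1/(-5706 + 0) = 1/(-5706) = -1/5706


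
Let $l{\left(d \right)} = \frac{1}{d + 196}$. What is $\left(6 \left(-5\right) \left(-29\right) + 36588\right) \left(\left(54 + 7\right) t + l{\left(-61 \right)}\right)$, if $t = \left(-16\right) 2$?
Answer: $- \frac{1096766078}{15} \approx -7.3118 \cdot 10^{7}$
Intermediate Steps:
$l{\left(d \right)} = \frac{1}{196 + d}$
$t = -32$
$\left(6 \left(-5\right) \left(-29\right) + 36588\right) \left(\left(54 + 7\right) t + l{\left(-61 \right)}\right) = \left(6 \left(-5\right) \left(-29\right) + 36588\right) \left(\left(54 + 7\right) \left(-32\right) + \frac{1}{196 - 61}\right) = \left(\left(-30\right) \left(-29\right) + 36588\right) \left(61 \left(-32\right) + \frac{1}{135}\right) = \left(870 + 36588\right) \left(-1952 + \frac{1}{135}\right) = 37458 \left(- \frac{263519}{135}\right) = - \frac{1096766078}{15}$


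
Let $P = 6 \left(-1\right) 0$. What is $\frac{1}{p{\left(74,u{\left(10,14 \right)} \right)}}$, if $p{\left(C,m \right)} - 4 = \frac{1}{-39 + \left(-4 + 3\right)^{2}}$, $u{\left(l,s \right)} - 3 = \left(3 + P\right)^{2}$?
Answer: $\frac{38}{151} \approx 0.25166$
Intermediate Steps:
$P = 0$ ($P = \left(-6\right) 0 = 0$)
$u{\left(l,s \right)} = 12$ ($u{\left(l,s \right)} = 3 + \left(3 + 0\right)^{2} = 3 + 3^{2} = 3 + 9 = 12$)
$p{\left(C,m \right)} = \frac{151}{38}$ ($p{\left(C,m \right)} = 4 + \frac{1}{-39 + \left(-4 + 3\right)^{2}} = 4 + \frac{1}{-39 + \left(-1\right)^{2}} = 4 + \frac{1}{-39 + 1} = 4 + \frac{1}{-38} = 4 - \frac{1}{38} = \frac{151}{38}$)
$\frac{1}{p{\left(74,u{\left(10,14 \right)} \right)}} = \frac{1}{\frac{151}{38}} = \frac{38}{151}$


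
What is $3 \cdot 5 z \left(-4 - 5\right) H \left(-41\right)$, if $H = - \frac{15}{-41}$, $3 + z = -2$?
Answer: $-10125$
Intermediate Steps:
$z = -5$ ($z = -3 - 2 = -5$)
$H = \frac{15}{41}$ ($H = \left(-15\right) \left(- \frac{1}{41}\right) = \frac{15}{41} \approx 0.36585$)
$3 \cdot 5 z \left(-4 - 5\right) H \left(-41\right) = 3 \cdot 5 \left(-5\right) \left(-4 - 5\right) \frac{15}{41} \left(-41\right) = 15 \left(-5\right) \left(-9\right) \frac{15}{41} \left(-41\right) = \left(-75\right) \left(-9\right) \frac{15}{41} \left(-41\right) = 675 \cdot \frac{15}{41} \left(-41\right) = \frac{10125}{41} \left(-41\right) = -10125$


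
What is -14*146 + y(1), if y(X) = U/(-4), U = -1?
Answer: -8175/4 ≈ -2043.8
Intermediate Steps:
y(X) = ¼ (y(X) = -1/(-4) = -1*(-¼) = ¼)
-14*146 + y(1) = -14*146 + ¼ = -2044 + ¼ = -8175/4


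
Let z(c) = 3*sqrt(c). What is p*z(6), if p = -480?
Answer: -1440*sqrt(6) ≈ -3527.3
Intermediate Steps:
p*z(6) = -1440*sqrt(6)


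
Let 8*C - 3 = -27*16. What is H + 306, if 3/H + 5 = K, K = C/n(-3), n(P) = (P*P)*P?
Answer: 66186/217 ≈ 305.00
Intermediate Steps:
n(P) = P³ (n(P) = P²*P = P³)
C = -429/8 (C = 3/8 + (-27*16)/8 = 3/8 + (⅛)*(-432) = 3/8 - 54 = -429/8 ≈ -53.625)
K = 143/72 (K = -429/(8*((-3)³)) = -429/8/(-27) = -429/8*(-1/27) = 143/72 ≈ 1.9861)
H = -216/217 (H = 3/(-5 + 143/72) = 3/(-217/72) = 3*(-72/217) = -216/217 ≈ -0.99539)
H + 306 = -216/217 + 306 = 66186/217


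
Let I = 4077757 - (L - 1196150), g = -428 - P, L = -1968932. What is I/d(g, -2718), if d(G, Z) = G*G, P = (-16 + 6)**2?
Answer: 7242839/278784 ≈ 25.980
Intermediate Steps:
P = 100 (P = (-10)**2 = 100)
g = -528 (g = -428 - 1*100 = -428 - 100 = -528)
I = 7242839 (I = 4077757 - (-1968932 - 1196150) = 4077757 - 1*(-3165082) = 4077757 + 3165082 = 7242839)
d(G, Z) = G**2
I/d(g, -2718) = 7242839/((-528)**2) = 7242839/278784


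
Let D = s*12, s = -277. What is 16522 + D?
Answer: 13198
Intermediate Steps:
D = -3324 (D = -277*12 = -3324)
16522 + D = 16522 - 3324 = 13198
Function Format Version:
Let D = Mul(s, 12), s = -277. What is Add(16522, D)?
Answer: 13198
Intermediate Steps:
D = -3324 (D = Mul(-277, 12) = -3324)
Add(16522, D) = Add(16522, -3324) = 13198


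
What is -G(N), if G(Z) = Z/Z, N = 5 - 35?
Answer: -1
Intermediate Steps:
N = -30
G(Z) = 1
-G(N) = -1*1 = -1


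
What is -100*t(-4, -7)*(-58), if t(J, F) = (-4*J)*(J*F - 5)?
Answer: 2134400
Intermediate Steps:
t(J, F) = -4*J*(-5 + F*J) (t(J, F) = (-4*J)*(F*J - 5) = (-4*J)*(-5 + F*J) = -4*J*(-5 + F*J))
-100*t(-4, -7)*(-58) = -400*(-4)*(5 - 1*(-7)*(-4))*(-58) = -400*(-4)*(5 - 28)*(-58) = -400*(-4)*(-23)*(-58) = -100*368*(-58) = -36800*(-58) = 2134400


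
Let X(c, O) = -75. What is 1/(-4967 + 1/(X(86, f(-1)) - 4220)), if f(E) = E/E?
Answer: -4295/21333266 ≈ -0.00020133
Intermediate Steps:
f(E) = 1
1/(-4967 + 1/(X(86, f(-1)) - 4220)) = 1/(-4967 + 1/(-75 - 4220)) = 1/(-4967 + 1/(-4295)) = 1/(-4967 - 1/4295) = 1/(-21333266/4295) = -4295/21333266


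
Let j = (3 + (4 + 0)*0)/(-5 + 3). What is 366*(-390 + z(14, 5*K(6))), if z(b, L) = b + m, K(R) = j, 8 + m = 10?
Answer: -136884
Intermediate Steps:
m = 2 (m = -8 + 10 = 2)
j = -3/2 (j = (3 + 4*0)/(-2) = (3 + 0)*(-½) = 3*(-½) = -3/2 ≈ -1.5000)
K(R) = -3/2
z(b, L) = 2 + b (z(b, L) = b + 2 = 2 + b)
366*(-390 + z(14, 5*K(6))) = 366*(-390 + (2 + 14)) = 366*(-390 + 16) = 366*(-374) = -136884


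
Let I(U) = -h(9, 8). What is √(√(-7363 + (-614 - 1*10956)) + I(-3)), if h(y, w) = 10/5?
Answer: √(-2 + I*√18933) ≈ 8.2344 + 8.355*I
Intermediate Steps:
h(y, w) = 2 (h(y, w) = 10*(⅕) = 2)
I(U) = -2 (I(U) = -1*2 = -2)
√(√(-7363 + (-614 - 1*10956)) + I(-3)) = √(√(-7363 + (-614 - 1*10956)) - 2) = √(√(-7363 + (-614 - 10956)) - 2) = √(√(-7363 - 11570) - 2) = √(√(-18933) - 2) = √(I*√18933 - 2) = √(-2 + I*√18933)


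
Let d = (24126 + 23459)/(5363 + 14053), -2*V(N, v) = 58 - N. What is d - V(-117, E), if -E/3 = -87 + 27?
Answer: 1746485/19416 ≈ 89.951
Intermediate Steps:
E = 180 (E = -3*(-87 + 27) = -3*(-60) = 180)
V(N, v) = -29 + N/2 (V(N, v) = -(58 - N)/2 = -29 + N/2)
d = 47585/19416 ≈ 2.4508
d - V(-117, E) = 47585/19416 - (-29 + (½)*(-117)) = 47585/19416 - (-29 - 117/2) = 47585/19416 - 1*(-175/2) = 47585/19416 + 175/2 = 1746485/19416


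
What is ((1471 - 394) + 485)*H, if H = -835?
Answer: -1304270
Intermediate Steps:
((1471 - 394) + 485)*H = ((1471 - 394) + 485)*(-835) = (1077 + 485)*(-835) = 1562*(-835) = -1304270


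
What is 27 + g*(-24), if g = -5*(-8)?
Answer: -933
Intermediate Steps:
g = 40
27 + g*(-24) = 27 + 40*(-24) = 27 - 960 = -933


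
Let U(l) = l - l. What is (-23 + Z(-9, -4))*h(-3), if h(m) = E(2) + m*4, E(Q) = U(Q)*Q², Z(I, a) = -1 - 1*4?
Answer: 336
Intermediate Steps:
U(l) = 0
Z(I, a) = -5 (Z(I, a) = -1 - 4 = -5)
E(Q) = 0 (E(Q) = 0*Q² = 0)
h(m) = 4*m (h(m) = 0 + m*4 = 0 + 4*m = 4*m)
(-23 + Z(-9, -4))*h(-3) = (-23 - 5)*(4*(-3)) = -28*(-12) = 336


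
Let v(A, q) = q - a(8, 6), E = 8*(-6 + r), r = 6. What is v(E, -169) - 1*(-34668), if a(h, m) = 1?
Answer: 34498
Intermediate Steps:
E = 0 (E = 8*(-6 + 6) = 8*0 = 0)
v(A, q) = -1 + q (v(A, q) = q - 1*1 = q - 1 = -1 + q)
v(E, -169) - 1*(-34668) = (-1 - 169) - 1*(-34668) = -170 + 34668 = 34498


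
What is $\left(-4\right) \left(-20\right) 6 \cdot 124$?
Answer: $59520$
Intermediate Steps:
$\left(-4\right) \left(-20\right) 6 \cdot 124 = 80 \cdot 6 \cdot 124 = 480 \cdot 124 = 59520$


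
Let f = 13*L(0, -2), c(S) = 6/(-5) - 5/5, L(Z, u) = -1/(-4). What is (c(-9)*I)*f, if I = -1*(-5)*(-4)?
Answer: 143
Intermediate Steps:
L(Z, u) = 1/4 (L(Z, u) = -1*(-1/4) = 1/4)
c(S) = -11/5 (c(S) = 6*(-1/5) - 5*1/5 = -6/5 - 1 = -11/5)
I = -20 (I = 5*(-4) = -20)
f = 13/4 (f = 13*(1/4) = 13/4 ≈ 3.2500)
(c(-9)*I)*f = -11/5*(-20)*(13/4) = 44*(13/4) = 143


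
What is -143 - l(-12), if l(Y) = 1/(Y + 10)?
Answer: -285/2 ≈ -142.50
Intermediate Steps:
l(Y) = 1/(10 + Y)
-143 - l(-12) = -143 - 1/(10 - 12) = -143 - 1/(-2) = -143 - 1*(-1/2) = -143 + 1/2 = -285/2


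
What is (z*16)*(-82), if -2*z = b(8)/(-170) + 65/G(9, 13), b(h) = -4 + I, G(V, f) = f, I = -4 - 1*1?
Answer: 281752/85 ≈ 3314.7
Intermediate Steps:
I = -5 (I = -4 - 1 = -5)
b(h) = -9 (b(h) = -4 - 5 = -9)
z = -859/340 (z = -(-9/(-170) + 65/13)/2 = -(-9*(-1/170) + 65*(1/13))/2 = -(9/170 + 5)/2 = -½*859/170 = -859/340 ≈ -2.5265)
(z*16)*(-82) = -859/340*16*(-82) = -3436/85*(-82) = 281752/85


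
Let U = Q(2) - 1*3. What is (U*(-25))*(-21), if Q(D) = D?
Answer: -525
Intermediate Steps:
U = -1 (U = 2 - 1*3 = 2 - 3 = -1)
(U*(-25))*(-21) = -1*(-25)*(-21) = 25*(-21) = -525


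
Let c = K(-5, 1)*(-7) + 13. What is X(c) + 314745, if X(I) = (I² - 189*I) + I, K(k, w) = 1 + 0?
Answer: 313653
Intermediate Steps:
K(k, w) = 1
c = 6 (c = 1*(-7) + 13 = -7 + 13 = 6)
X(I) = I² - 188*I
X(c) + 314745 = 6*(-188 + 6) + 314745 = 6*(-182) + 314745 = -1092 + 314745 = 313653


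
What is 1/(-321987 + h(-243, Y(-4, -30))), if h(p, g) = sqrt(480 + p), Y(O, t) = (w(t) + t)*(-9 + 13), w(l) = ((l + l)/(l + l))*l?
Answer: -107329/34558542644 - sqrt(237)/103675627932 ≈ -3.1059e-6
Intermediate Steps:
w(l) = l (w(l) = ((2*l)/((2*l)))*l = ((2*l)*(1/(2*l)))*l = 1*l = l)
Y(O, t) = 8*t (Y(O, t) = (t + t)*(-9 + 13) = (2*t)*4 = 8*t)
1/(-321987 + h(-243, Y(-4, -30))) = 1/(-321987 + sqrt(480 - 243)) = 1/(-321987 + sqrt(237))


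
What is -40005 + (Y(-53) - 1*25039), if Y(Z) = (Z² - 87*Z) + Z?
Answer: -57677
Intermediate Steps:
Y(Z) = Z² - 86*Z
-40005 + (Y(-53) - 1*25039) = -40005 + (-53*(-86 - 53) - 1*25039) = -40005 + (-53*(-139) - 25039) = -40005 + (7367 - 25039) = -40005 - 17672 = -57677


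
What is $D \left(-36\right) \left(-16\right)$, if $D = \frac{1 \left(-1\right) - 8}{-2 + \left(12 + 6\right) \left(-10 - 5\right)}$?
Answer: $\frac{324}{17} \approx 19.059$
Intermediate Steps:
$D = \frac{9}{272}$ ($D = \frac{-1 - 8}{-2 + 18 \left(-15\right)} = - \frac{9}{-2 - 270} = - \frac{9}{-272} = \left(-9\right) \left(- \frac{1}{272}\right) = \frac{9}{272} \approx 0.033088$)
$D \left(-36\right) \left(-16\right) = \frac{9}{272} \left(-36\right) \left(-16\right) = \left(- \frac{81}{68}\right) \left(-16\right) = \frac{324}{17}$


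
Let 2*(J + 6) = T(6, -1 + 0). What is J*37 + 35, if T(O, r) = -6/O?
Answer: -411/2 ≈ -205.50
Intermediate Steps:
J = -13/2 (J = -6 + (-6/6)/2 = -6 + (-6*⅙)/2 = -6 + (½)*(-1) = -6 - ½ = -13/2 ≈ -6.5000)
J*37 + 35 = -13/2*37 + 35 = -481/2 + 35 = -411/2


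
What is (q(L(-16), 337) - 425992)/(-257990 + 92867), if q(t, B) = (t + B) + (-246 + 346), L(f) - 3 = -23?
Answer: 425575/165123 ≈ 2.5773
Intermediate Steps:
L(f) = -20 (L(f) = 3 - 23 = -20)
q(t, B) = 100 + B + t (q(t, B) = (B + t) + 100 = 100 + B + t)
(q(L(-16), 337) - 425992)/(-257990 + 92867) = ((100 + 337 - 20) - 425992)/(-257990 + 92867) = (417 - 425992)/(-165123) = -425575*(-1/165123) = 425575/165123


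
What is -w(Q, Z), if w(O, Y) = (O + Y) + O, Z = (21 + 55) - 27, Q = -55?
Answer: 61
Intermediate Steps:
Z = 49 (Z = 76 - 27 = 49)
w(O, Y) = Y + 2*O
-w(Q, Z) = -(49 + 2*(-55)) = -(49 - 110) = -1*(-61) = 61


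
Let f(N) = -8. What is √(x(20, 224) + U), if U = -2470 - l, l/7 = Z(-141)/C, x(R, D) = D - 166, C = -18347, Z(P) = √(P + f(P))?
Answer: √(-16569574092 + 2621*I*√149)/2621 ≈ 4.7414e-5 + 49.112*I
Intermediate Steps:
Z(P) = √(-8 + P) (Z(P) = √(P - 8) = √(-8 + P))
x(R, D) = -166 + D
l = -I*√149/2621 (l = 7*(√(-8 - 141)/(-18347)) = 7*(√(-149)*(-1/18347)) = 7*((I*√149)*(-1/18347)) = 7*(-I*√149/18347) = -I*√149/2621 ≈ -0.0046572*I)
U = -2470 + I*√149/2621 (U = -2470 - (-1)*I*√149/2621 = -2470 + I*√149/2621 ≈ -2470.0 + 0.0046572*I)
√(x(20, 224) + U) = √((-166 + 224) + (-2470 + I*√149/2621)) = √(58 + (-2470 + I*√149/2621)) = √(-2412 + I*√149/2621)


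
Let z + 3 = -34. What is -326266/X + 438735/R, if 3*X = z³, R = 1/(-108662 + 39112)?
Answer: -41773692326796/1369 ≈ -3.0514e+10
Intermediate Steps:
z = -37 (z = -3 - 34 = -37)
R = -1/69550 (R = 1/(-69550) = -1/69550 ≈ -1.4378e-5)
X = -50653/3 (X = (⅓)*(-37)³ = (⅓)*(-50653) = -50653/3 ≈ -16884.)
-326266/X + 438735/R = -326266/(-50653/3) + 438735/(-1/69550) = -326266*(-3/50653) + 438735*(-69550) = 26454/1369 - 30514019250 = -41773692326796/1369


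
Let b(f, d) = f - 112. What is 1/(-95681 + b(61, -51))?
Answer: -1/95732 ≈ -1.0446e-5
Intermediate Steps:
b(f, d) = -112 + f
1/(-95681 + b(61, -51)) = 1/(-95681 + (-112 + 61)) = 1/(-95681 - 51) = 1/(-95732) = -1/95732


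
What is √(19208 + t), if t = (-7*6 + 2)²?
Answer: 102*√2 ≈ 144.25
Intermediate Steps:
t = 1600 (t = (-42 + 2)² = (-40)² = 1600)
√(19208 + t) = √(19208 + 1600) = √20808 = 102*√2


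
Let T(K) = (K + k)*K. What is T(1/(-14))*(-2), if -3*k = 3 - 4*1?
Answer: 11/294 ≈ 0.037415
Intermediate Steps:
k = 1/3 (k = -(3 - 4*1)/3 = -(3 - 4)/3 = -1/3*(-1) = 1/3 ≈ 0.33333)
T(K) = K*(1/3 + K) (T(K) = (K + 1/3)*K = (1/3 + K)*K = K*(1/3 + K))
T(1/(-14))*(-2) = ((1/3 + 1/(-14))/(-14))*(-2) = -(1/3 - 1/14)/14*(-2) = -1/14*11/42*(-2) = -11/588*(-2) = 11/294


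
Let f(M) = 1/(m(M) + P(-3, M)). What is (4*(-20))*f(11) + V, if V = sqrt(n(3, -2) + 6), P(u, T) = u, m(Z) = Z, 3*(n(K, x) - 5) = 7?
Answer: -10 + 2*sqrt(30)/3 ≈ -6.3485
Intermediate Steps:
n(K, x) = 22/3 (n(K, x) = 5 + (1/3)*7 = 5 + 7/3 = 22/3)
f(M) = 1/(-3 + M) (f(M) = 1/(M - 3) = 1/(-3 + M))
V = 2*sqrt(30)/3 (V = sqrt(22/3 + 6) = sqrt(40/3) = 2*sqrt(30)/3 ≈ 3.6515)
(4*(-20))*f(11) + V = (4*(-20))/(-3 + 11) + 2*sqrt(30)/3 = -80/8 + 2*sqrt(30)/3 = -80*1/8 + 2*sqrt(30)/3 = -10 + 2*sqrt(30)/3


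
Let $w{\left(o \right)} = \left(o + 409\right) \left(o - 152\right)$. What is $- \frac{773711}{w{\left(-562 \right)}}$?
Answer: $- \frac{773711}{109242} \approx -7.0825$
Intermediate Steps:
$w{\left(o \right)} = \left(-152 + o\right) \left(409 + o\right)$ ($w{\left(o \right)} = \left(409 + o\right) \left(-152 + o\right) = \left(-152 + o\right) \left(409 + o\right)$)
$- \frac{773711}{w{\left(-562 \right)}} = - \frac{773711}{-62168 + \left(-562\right)^{2} + 257 \left(-562\right)} = - \frac{773711}{-62168 + 315844 - 144434} = - \frac{773711}{109242}$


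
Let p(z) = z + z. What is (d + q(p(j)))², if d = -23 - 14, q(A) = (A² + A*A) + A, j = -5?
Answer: 23409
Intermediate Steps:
p(z) = 2*z
q(A) = A + 2*A² (q(A) = (A² + A²) + A = 2*A² + A = A + 2*A²)
d = -37
(d + q(p(j)))² = (-37 + (2*(-5))*(1 + 2*(2*(-5))))² = (-37 - 10*(1 + 2*(-10)))² = (-37 - 10*(1 - 20))² = (-37 - 10*(-19))² = (-37 + 190)² = 153² = 23409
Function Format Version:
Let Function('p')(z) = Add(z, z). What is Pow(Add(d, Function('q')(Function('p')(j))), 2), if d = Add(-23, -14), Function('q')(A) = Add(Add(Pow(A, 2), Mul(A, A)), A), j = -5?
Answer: 23409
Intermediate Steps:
Function('p')(z) = Mul(2, z)
Function('q')(A) = Add(A, Mul(2, Pow(A, 2))) (Function('q')(A) = Add(Add(Pow(A, 2), Pow(A, 2)), A) = Add(Mul(2, Pow(A, 2)), A) = Add(A, Mul(2, Pow(A, 2))))
d = -37
Pow(Add(d, Function('q')(Function('p')(j))), 2) = Pow(Add(-37, Mul(Mul(2, -5), Add(1, Mul(2, Mul(2, -5))))), 2) = Pow(Add(-37, Mul(-10, Add(1, Mul(2, -10)))), 2) = Pow(Add(-37, Mul(-10, Add(1, -20))), 2) = Pow(Add(-37, Mul(-10, -19)), 2) = Pow(Add(-37, 190), 2) = Pow(153, 2) = 23409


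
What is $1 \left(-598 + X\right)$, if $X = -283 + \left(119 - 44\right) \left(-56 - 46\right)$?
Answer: $-8531$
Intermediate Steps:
$X = -7933$ ($X = -283 + 75 \left(-102\right) = -283 - 7650 = -7933$)
$1 \left(-598 + X\right) = 1 \left(-598 - 7933\right) = 1 \left(-8531\right) = -8531$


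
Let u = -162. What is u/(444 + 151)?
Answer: -162/595 ≈ -0.27227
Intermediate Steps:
u/(444 + 151) = -162/(444 + 151) = -162/595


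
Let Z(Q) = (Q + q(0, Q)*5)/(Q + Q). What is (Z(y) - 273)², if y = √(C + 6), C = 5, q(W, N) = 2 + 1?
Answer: 816875/11 - 8175*√11/22 ≈ 73029.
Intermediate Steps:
q(W, N) = 3
y = √11 (y = √(5 + 6) = √11 ≈ 3.3166)
Z(Q) = (15 + Q)/(2*Q) (Z(Q) = (Q + 3*5)/(Q + Q) = (Q + 15)/((2*Q)) = (15 + Q)*(1/(2*Q)) = (15 + Q)/(2*Q))
(Z(y) - 273)² = ((15 + √11)/(2*(√11)) - 273)² = ((√11/11)*(15 + √11)/2 - 273)² = (√11*(15 + √11)/22 - 273)² = (-273 + √11*(15 + √11)/22)²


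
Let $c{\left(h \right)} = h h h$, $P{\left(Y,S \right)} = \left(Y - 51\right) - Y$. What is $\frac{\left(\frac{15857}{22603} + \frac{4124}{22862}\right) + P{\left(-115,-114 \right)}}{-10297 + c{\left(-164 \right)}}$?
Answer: $\frac{616630990}{54397031919153} \approx 1.1336 \cdot 10^{-5}$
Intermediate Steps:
$P{\left(Y,S \right)} = -51$ ($P{\left(Y,S \right)} = \left(-51 + Y\right) - Y = -51$)
$c{\left(h \right)} = h^{3}$ ($c{\left(h \right)} = h h^{2} = h^{3}$)
$\frac{\left(\frac{15857}{22603} + \frac{4124}{22862}\right) + P{\left(-115,-114 \right)}}{-10297 + c{\left(-164 \right)}} = \frac{\left(\frac{15857}{22603} + \frac{4124}{22862}\right) - 51}{-10297 + \left(-164\right)^{3}} = \frac{\left(15857 \cdot \frac{1}{22603} + 4124 \cdot \frac{1}{22862}\right) - 51}{-10297 - 4410944} = \frac{\left(\frac{15857}{22603} + \frac{2062}{11431}\right) - 51}{-4421241} = \left(\frac{32552679}{36910699} - 51\right) \left(- \frac{1}{4421241}\right) = \left(- \frac{1849892970}{36910699}\right) \left(- \frac{1}{4421241}\right) = \frac{616630990}{54397031919153}$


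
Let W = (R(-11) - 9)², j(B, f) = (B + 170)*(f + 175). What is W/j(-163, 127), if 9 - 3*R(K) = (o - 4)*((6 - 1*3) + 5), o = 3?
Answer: 50/9513 ≈ 0.0052560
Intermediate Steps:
R(K) = 17/3 (R(K) = 3 - (3 - 4)*((6 - 1*3) + 5)/3 = 3 - (-1)*((6 - 3) + 5)/3 = 3 - (-1)*(3 + 5)/3 = 3 - (-1)*8/3 = 3 - ⅓*(-8) = 3 + 8/3 = 17/3)
j(B, f) = (170 + B)*(175 + f)
W = 100/9 (W = (17/3 - 9)² = (-10/3)² = 100/9 ≈ 11.111)
W/j(-163, 127) = 100/(9*(29750 + 170*127 + 175*(-163) - 163*127)) = 100/(9*(29750 + 21590 - 28525 - 20701)) = (100/9)/2114 = (100/9)*(1/2114) = 50/9513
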